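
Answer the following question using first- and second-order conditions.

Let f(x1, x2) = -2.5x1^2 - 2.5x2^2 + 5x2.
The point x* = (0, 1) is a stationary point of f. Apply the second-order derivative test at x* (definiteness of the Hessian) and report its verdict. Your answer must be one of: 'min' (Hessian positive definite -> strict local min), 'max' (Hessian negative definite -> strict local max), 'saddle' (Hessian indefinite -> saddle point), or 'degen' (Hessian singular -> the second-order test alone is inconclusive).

Compute the Hessian H = grad^2 f:
  H = [[-5, 0], [0, -5]]
Verify stationarity: grad f(x*) = H x* + g = (0, 0).
Eigenvalues of H: -5, -5.
Both eigenvalues < 0, so H is negative definite -> x* is a strict local max.

max


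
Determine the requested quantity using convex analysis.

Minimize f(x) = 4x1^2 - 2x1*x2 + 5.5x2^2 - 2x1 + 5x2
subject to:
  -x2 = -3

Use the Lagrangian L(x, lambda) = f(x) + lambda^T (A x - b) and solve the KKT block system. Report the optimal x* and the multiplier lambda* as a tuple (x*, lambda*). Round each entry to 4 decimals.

Form the Lagrangian:
  L(x, lambda) = (1/2) x^T Q x + c^T x + lambda^T (A x - b)
Stationarity (grad_x L = 0): Q x + c + A^T lambda = 0.
Primal feasibility: A x = b.

This gives the KKT block system:
  [ Q   A^T ] [ x     ]   [-c ]
  [ A    0  ] [ lambda ] = [ b ]

Solving the linear system:
  x*      = (1, 3)
  lambda* = (36)
  f(x*)   = 60.5

x* = (1, 3), lambda* = (36)


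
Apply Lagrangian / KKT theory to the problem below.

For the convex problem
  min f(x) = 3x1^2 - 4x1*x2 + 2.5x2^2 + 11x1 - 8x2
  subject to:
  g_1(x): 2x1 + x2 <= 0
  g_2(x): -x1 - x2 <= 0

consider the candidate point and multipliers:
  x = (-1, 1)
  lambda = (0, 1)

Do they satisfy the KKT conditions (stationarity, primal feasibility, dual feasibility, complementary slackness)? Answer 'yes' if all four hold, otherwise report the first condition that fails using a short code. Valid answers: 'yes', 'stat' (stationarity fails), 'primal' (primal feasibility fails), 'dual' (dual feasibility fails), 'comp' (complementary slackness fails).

Gradient of f: grad f(x) = Q x + c = (1, 1)
Constraint values g_i(x) = a_i^T x - b_i:
  g_1((-1, 1)) = -1
  g_2((-1, 1)) = 0
Stationarity residual: grad f(x) + sum_i lambda_i a_i = (0, 0)
  -> stationarity OK
Primal feasibility (all g_i <= 0): OK
Dual feasibility (all lambda_i >= 0): OK
Complementary slackness (lambda_i * g_i(x) = 0 for all i): OK

Verdict: yes, KKT holds.

yes


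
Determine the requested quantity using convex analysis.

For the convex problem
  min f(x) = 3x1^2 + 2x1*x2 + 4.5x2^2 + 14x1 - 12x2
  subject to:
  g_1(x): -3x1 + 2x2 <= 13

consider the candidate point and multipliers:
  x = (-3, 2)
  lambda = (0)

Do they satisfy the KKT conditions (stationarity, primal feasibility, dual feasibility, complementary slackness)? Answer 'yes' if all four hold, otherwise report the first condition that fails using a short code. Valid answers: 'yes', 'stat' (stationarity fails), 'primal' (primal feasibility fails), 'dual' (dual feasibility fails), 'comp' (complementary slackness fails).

Gradient of f: grad f(x) = Q x + c = (0, 0)
Constraint values g_i(x) = a_i^T x - b_i:
  g_1((-3, 2)) = 0
Stationarity residual: grad f(x) + sum_i lambda_i a_i = (0, 0)
  -> stationarity OK
Primal feasibility (all g_i <= 0): OK
Dual feasibility (all lambda_i >= 0): OK
Complementary slackness (lambda_i * g_i(x) = 0 for all i): OK

Verdict: yes, KKT holds.

yes


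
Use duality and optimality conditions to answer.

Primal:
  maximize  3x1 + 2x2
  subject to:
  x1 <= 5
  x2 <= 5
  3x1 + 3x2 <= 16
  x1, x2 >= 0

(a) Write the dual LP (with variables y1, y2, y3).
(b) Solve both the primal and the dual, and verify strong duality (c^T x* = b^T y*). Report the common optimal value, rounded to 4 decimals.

The standard primal-dual pair for 'max c^T x s.t. A x <= b, x >= 0' is:
  Dual:  min b^T y  s.t.  A^T y >= c,  y >= 0.

So the dual LP is:
  minimize  5y1 + 5y2 + 16y3
  subject to:
    y1 + 3y3 >= 3
    y2 + 3y3 >= 2
    y1, y2, y3 >= 0

Solving the primal: x* = (5, 0.3333).
  primal value c^T x* = 15.6667.
Solving the dual: y* = (1, 0, 0.6667).
  dual value b^T y* = 15.6667.
Strong duality: c^T x* = b^T y*. Confirmed.

15.6667


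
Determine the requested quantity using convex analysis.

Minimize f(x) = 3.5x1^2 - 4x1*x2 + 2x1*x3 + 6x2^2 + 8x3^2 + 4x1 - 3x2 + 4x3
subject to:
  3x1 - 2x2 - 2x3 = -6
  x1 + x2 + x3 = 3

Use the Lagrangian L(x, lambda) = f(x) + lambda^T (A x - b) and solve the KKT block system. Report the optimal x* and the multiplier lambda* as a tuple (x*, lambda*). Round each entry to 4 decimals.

Form the Lagrangian:
  L(x, lambda) = (1/2) x^T Q x + c^T x + lambda^T (A x - b)
Stationarity (grad_x L = 0): Q x + c + A^T lambda = 0.
Primal feasibility: A x = b.

This gives the KKT block system:
  [ Q   A^T ] [ x     ]   [-c ]
  [ A    0  ] [ lambda ] = [ b ]

Solving the linear system:
  x*      = (0, 1.9643, 1.0357)
  lambda* = (4.4714, -11.6286)
  f(x*)   = 29.9821

x* = (0, 1.9643, 1.0357), lambda* = (4.4714, -11.6286)


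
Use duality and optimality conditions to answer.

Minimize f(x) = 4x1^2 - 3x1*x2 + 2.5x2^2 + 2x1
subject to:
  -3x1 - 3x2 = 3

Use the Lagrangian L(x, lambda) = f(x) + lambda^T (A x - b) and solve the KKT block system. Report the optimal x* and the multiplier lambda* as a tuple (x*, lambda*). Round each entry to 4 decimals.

Form the Lagrangian:
  L(x, lambda) = (1/2) x^T Q x + c^T x + lambda^T (A x - b)
Stationarity (grad_x L = 0): Q x + c + A^T lambda = 0.
Primal feasibility: A x = b.

This gives the KKT block system:
  [ Q   A^T ] [ x     ]   [-c ]
  [ A    0  ] [ lambda ] = [ b ]

Solving the linear system:
  x*      = (-0.5263, -0.4737)
  lambda* = (-0.2632)
  f(x*)   = -0.1316

x* = (-0.5263, -0.4737), lambda* = (-0.2632)


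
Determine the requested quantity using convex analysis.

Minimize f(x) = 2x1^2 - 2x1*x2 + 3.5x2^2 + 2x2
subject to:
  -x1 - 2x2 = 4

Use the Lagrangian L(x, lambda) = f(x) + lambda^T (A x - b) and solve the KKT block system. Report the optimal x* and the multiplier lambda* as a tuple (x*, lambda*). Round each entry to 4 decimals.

Form the Lagrangian:
  L(x, lambda) = (1/2) x^T Q x + c^T x + lambda^T (A x - b)
Stationarity (grad_x L = 0): Q x + c + A^T lambda = 0.
Primal feasibility: A x = b.

This gives the KKT block system:
  [ Q   A^T ] [ x     ]   [-c ]
  [ A    0  ] [ lambda ] = [ b ]

Solving the linear system:
  x*      = (-1.2903, -1.3548)
  lambda* = (-2.4516)
  f(x*)   = 3.5484

x* = (-1.2903, -1.3548), lambda* = (-2.4516)


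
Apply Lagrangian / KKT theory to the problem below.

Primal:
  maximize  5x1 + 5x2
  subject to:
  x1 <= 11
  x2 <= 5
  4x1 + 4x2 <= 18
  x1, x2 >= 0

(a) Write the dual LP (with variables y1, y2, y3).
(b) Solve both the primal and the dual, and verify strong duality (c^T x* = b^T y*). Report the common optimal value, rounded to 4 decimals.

The standard primal-dual pair for 'max c^T x s.t. A x <= b, x >= 0' is:
  Dual:  min b^T y  s.t.  A^T y >= c,  y >= 0.

So the dual LP is:
  minimize  11y1 + 5y2 + 18y3
  subject to:
    y1 + 4y3 >= 5
    y2 + 4y3 >= 5
    y1, y2, y3 >= 0

Solving the primal: x* = (4.5, 0).
  primal value c^T x* = 22.5.
Solving the dual: y* = (0, 0, 1.25).
  dual value b^T y* = 22.5.
Strong duality: c^T x* = b^T y*. Confirmed.

22.5


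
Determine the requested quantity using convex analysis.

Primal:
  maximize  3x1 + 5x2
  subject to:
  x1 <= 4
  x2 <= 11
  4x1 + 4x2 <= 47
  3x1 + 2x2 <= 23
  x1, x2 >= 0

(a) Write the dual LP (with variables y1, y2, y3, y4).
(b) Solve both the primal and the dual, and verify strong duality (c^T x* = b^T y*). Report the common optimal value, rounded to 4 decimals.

The standard primal-dual pair for 'max c^T x s.t. A x <= b, x >= 0' is:
  Dual:  min b^T y  s.t.  A^T y >= c,  y >= 0.

So the dual LP is:
  minimize  4y1 + 11y2 + 47y3 + 23y4
  subject to:
    y1 + 4y3 + 3y4 >= 3
    y2 + 4y3 + 2y4 >= 5
    y1, y2, y3, y4 >= 0

Solving the primal: x* = (0.3333, 11).
  primal value c^T x* = 56.
Solving the dual: y* = (0, 3, 0, 1).
  dual value b^T y* = 56.
Strong duality: c^T x* = b^T y*. Confirmed.

56


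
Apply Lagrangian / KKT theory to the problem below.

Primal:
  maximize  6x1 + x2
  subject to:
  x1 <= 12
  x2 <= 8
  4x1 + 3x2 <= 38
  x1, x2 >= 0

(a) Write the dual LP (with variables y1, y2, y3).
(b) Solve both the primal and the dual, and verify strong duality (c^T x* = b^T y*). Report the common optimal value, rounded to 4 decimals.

The standard primal-dual pair for 'max c^T x s.t. A x <= b, x >= 0' is:
  Dual:  min b^T y  s.t.  A^T y >= c,  y >= 0.

So the dual LP is:
  minimize  12y1 + 8y2 + 38y3
  subject to:
    y1 + 4y3 >= 6
    y2 + 3y3 >= 1
    y1, y2, y3 >= 0

Solving the primal: x* = (9.5, 0).
  primal value c^T x* = 57.
Solving the dual: y* = (0, 0, 1.5).
  dual value b^T y* = 57.
Strong duality: c^T x* = b^T y*. Confirmed.

57


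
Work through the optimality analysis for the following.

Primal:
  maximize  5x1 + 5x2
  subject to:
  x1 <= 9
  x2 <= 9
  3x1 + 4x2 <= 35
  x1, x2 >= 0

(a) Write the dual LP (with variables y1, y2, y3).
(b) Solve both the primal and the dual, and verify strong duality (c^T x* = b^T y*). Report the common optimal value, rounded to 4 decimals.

The standard primal-dual pair for 'max c^T x s.t. A x <= b, x >= 0' is:
  Dual:  min b^T y  s.t.  A^T y >= c,  y >= 0.

So the dual LP is:
  minimize  9y1 + 9y2 + 35y3
  subject to:
    y1 + 3y3 >= 5
    y2 + 4y3 >= 5
    y1, y2, y3 >= 0

Solving the primal: x* = (9, 2).
  primal value c^T x* = 55.
Solving the dual: y* = (1.25, 0, 1.25).
  dual value b^T y* = 55.
Strong duality: c^T x* = b^T y*. Confirmed.

55


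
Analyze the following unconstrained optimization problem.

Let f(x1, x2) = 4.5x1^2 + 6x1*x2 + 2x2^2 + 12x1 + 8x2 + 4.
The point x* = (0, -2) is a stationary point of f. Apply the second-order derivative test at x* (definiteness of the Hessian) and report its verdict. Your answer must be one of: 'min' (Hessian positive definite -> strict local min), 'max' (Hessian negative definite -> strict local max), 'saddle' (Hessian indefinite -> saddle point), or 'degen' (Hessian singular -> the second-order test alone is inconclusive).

Compute the Hessian H = grad^2 f:
  H = [[9, 6], [6, 4]]
Verify stationarity: grad f(x*) = H x* + g = (0, 0).
Eigenvalues of H: 0, 13.
H has a zero eigenvalue (singular; positive semidefinite but not definite), so H is neither positive definite, negative definite, nor indefinite. The second-order test alone is inconclusive -> degen.
(Indeed, f is constant along the null direction of H through x*, so x* is not a strict local extremum.)

degen


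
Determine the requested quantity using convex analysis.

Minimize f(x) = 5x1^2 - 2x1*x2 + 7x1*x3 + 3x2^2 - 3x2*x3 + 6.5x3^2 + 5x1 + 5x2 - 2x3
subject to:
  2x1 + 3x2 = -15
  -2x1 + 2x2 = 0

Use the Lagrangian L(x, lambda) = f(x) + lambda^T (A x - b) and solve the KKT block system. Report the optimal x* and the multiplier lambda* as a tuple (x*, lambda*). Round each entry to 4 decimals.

Form the Lagrangian:
  L(x, lambda) = (1/2) x^T Q x + c^T x + lambda^T (A x - b)
Stationarity (grad_x L = 0): Q x + c + A^T lambda = 0.
Primal feasibility: A x = b.

This gives the KKT block system:
  [ Q   A^T ] [ x     ]   [-c ]
  [ A    0  ] [ lambda ] = [ b ]

Solving the linear system:
  x*      = (-3, -3, 1.0769)
  lambda* = (4.3385, -1.3923)
  f(x*)   = 16.4615

x* = (-3, -3, 1.0769), lambda* = (4.3385, -1.3923)


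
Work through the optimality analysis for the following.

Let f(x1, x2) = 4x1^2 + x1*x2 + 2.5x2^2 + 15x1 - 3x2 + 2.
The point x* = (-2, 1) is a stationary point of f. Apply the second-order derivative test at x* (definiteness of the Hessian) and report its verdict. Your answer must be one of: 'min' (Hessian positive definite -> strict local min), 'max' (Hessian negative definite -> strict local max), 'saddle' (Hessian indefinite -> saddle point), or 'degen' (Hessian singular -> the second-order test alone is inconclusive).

Compute the Hessian H = grad^2 f:
  H = [[8, 1], [1, 5]]
Verify stationarity: grad f(x*) = H x* + g = (0, 0).
Eigenvalues of H: 4.6972, 8.3028.
Both eigenvalues > 0, so H is positive definite -> x* is a strict local min.

min


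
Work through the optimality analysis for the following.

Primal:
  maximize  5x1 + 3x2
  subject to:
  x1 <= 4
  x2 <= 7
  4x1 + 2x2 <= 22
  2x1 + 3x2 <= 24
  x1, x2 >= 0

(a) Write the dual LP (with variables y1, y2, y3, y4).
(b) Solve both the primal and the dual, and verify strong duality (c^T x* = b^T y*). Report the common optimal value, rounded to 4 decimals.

The standard primal-dual pair for 'max c^T x s.t. A x <= b, x >= 0' is:
  Dual:  min b^T y  s.t.  A^T y >= c,  y >= 0.

So the dual LP is:
  minimize  4y1 + 7y2 + 22y3 + 24y4
  subject to:
    y1 + 4y3 + 2y4 >= 5
    y2 + 2y3 + 3y4 >= 3
    y1, y2, y3, y4 >= 0

Solving the primal: x* = (2.25, 6.5).
  primal value c^T x* = 30.75.
Solving the dual: y* = (0, 0, 1.125, 0.25).
  dual value b^T y* = 30.75.
Strong duality: c^T x* = b^T y*. Confirmed.

30.75


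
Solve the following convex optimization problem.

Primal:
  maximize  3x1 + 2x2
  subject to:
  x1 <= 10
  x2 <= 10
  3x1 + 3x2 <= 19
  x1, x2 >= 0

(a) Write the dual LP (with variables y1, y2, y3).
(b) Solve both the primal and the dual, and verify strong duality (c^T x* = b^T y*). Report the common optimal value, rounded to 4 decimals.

The standard primal-dual pair for 'max c^T x s.t. A x <= b, x >= 0' is:
  Dual:  min b^T y  s.t.  A^T y >= c,  y >= 0.

So the dual LP is:
  minimize  10y1 + 10y2 + 19y3
  subject to:
    y1 + 3y3 >= 3
    y2 + 3y3 >= 2
    y1, y2, y3 >= 0

Solving the primal: x* = (6.3333, 0).
  primal value c^T x* = 19.
Solving the dual: y* = (0, 0, 1).
  dual value b^T y* = 19.
Strong duality: c^T x* = b^T y*. Confirmed.

19


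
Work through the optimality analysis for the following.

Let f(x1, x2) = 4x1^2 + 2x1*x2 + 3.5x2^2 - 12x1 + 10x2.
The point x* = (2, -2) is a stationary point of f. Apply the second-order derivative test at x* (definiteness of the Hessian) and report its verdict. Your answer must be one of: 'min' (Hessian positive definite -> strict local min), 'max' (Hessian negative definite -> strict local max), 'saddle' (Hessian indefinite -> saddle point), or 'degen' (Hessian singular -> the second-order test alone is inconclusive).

Compute the Hessian H = grad^2 f:
  H = [[8, 2], [2, 7]]
Verify stationarity: grad f(x*) = H x* + g = (0, 0).
Eigenvalues of H: 5.4384, 9.5616.
Both eigenvalues > 0, so H is positive definite -> x* is a strict local min.

min


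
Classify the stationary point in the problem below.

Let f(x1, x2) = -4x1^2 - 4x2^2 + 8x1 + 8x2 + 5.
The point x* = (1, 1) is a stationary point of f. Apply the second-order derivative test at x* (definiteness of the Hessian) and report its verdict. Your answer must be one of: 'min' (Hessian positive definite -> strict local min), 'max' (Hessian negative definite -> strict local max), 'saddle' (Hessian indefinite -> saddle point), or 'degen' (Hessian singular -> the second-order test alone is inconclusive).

Compute the Hessian H = grad^2 f:
  H = [[-8, 0], [0, -8]]
Verify stationarity: grad f(x*) = H x* + g = (0, 0).
Eigenvalues of H: -8, -8.
Both eigenvalues < 0, so H is negative definite -> x* is a strict local max.

max


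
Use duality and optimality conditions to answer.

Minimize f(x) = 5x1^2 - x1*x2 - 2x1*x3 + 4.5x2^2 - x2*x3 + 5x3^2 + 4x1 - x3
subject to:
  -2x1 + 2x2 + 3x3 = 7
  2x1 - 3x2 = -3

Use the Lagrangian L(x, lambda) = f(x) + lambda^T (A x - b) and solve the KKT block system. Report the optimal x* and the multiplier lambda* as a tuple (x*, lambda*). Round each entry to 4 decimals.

Form the Lagrangian:
  L(x, lambda) = (1/2) x^T Q x + c^T x + lambda^T (A x - b)
Stationarity (grad_x L = 0): Q x + c + A^T lambda = 0.
Primal feasibility: A x = b.

This gives the KKT block system:
  [ Q   A^T ] [ x     ]   [-c ]
  [ A    0  ] [ lambda ] = [ b ]

Solving the linear system:
  x*      = (-0.6526, 0.5649, 1.5216)
  lambda* = (-4.9856, -1.9186)
  f(x*)   = 12.5057

x* = (-0.6526, 0.5649, 1.5216), lambda* = (-4.9856, -1.9186)


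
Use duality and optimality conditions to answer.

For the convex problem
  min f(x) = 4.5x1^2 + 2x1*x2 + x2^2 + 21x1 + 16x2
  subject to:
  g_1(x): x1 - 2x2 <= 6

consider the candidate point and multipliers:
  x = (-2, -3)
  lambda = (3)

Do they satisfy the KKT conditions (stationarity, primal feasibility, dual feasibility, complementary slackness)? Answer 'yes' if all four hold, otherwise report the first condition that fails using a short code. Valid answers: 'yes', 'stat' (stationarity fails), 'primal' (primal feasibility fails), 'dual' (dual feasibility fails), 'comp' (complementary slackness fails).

Gradient of f: grad f(x) = Q x + c = (-3, 6)
Constraint values g_i(x) = a_i^T x - b_i:
  g_1((-2, -3)) = -2
Stationarity residual: grad f(x) + sum_i lambda_i a_i = (0, 0)
  -> stationarity OK
Primal feasibility (all g_i <= 0): OK
Dual feasibility (all lambda_i >= 0): OK
Complementary slackness (lambda_i * g_i(x) = 0 for all i): FAILS

Verdict: the first failing condition is complementary_slackness -> comp.

comp


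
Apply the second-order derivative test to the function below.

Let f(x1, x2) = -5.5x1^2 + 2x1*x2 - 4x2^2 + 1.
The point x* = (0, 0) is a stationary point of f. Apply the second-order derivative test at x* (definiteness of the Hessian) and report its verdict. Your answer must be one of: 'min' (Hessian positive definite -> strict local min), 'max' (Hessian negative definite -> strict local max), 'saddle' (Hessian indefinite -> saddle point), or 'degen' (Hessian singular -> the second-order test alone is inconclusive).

Compute the Hessian H = grad^2 f:
  H = [[-11, 2], [2, -8]]
Verify stationarity: grad f(x*) = H x* + g = (0, 0).
Eigenvalues of H: -12, -7.
Both eigenvalues < 0, so H is negative definite -> x* is a strict local max.

max


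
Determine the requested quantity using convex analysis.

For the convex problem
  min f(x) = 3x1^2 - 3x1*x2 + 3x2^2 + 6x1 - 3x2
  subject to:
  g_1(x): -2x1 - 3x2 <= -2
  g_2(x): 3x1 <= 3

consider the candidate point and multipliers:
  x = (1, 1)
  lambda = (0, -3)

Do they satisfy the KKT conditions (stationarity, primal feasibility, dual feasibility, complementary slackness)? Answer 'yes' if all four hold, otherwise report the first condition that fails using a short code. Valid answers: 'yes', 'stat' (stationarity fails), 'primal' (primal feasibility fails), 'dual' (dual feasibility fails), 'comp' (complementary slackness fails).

Gradient of f: grad f(x) = Q x + c = (9, 0)
Constraint values g_i(x) = a_i^T x - b_i:
  g_1((1, 1)) = -3
  g_2((1, 1)) = 0
Stationarity residual: grad f(x) + sum_i lambda_i a_i = (0, 0)
  -> stationarity OK
Primal feasibility (all g_i <= 0): OK
Dual feasibility (all lambda_i >= 0): FAILS
Complementary slackness (lambda_i * g_i(x) = 0 for all i): OK

Verdict: the first failing condition is dual_feasibility -> dual.

dual


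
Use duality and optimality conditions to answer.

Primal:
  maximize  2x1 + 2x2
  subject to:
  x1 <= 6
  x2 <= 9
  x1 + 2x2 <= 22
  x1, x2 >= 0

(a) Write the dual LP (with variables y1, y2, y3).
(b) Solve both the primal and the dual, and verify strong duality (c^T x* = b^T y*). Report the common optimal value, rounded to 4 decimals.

The standard primal-dual pair for 'max c^T x s.t. A x <= b, x >= 0' is:
  Dual:  min b^T y  s.t.  A^T y >= c,  y >= 0.

So the dual LP is:
  minimize  6y1 + 9y2 + 22y3
  subject to:
    y1 + y3 >= 2
    y2 + 2y3 >= 2
    y1, y2, y3 >= 0

Solving the primal: x* = (6, 8).
  primal value c^T x* = 28.
Solving the dual: y* = (1, 0, 1).
  dual value b^T y* = 28.
Strong duality: c^T x* = b^T y*. Confirmed.

28


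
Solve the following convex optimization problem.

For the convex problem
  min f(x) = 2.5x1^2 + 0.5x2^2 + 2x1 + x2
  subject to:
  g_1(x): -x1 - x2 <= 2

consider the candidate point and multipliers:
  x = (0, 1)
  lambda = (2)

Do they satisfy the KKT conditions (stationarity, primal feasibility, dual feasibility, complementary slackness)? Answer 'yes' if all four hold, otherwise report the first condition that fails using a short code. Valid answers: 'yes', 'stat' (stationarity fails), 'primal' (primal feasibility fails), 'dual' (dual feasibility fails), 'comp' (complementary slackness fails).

Gradient of f: grad f(x) = Q x + c = (2, 2)
Constraint values g_i(x) = a_i^T x - b_i:
  g_1((0, 1)) = -3
Stationarity residual: grad f(x) + sum_i lambda_i a_i = (0, 0)
  -> stationarity OK
Primal feasibility (all g_i <= 0): OK
Dual feasibility (all lambda_i >= 0): OK
Complementary slackness (lambda_i * g_i(x) = 0 for all i): FAILS

Verdict: the first failing condition is complementary_slackness -> comp.

comp


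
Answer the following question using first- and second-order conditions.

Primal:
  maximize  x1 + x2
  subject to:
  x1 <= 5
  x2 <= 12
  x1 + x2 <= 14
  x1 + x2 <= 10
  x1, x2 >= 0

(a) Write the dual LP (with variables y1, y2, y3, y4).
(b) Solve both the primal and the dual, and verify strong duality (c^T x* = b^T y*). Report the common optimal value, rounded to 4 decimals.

The standard primal-dual pair for 'max c^T x s.t. A x <= b, x >= 0' is:
  Dual:  min b^T y  s.t.  A^T y >= c,  y >= 0.

So the dual LP is:
  minimize  5y1 + 12y2 + 14y3 + 10y4
  subject to:
    y1 + y3 + y4 >= 1
    y2 + y3 + y4 >= 1
    y1, y2, y3, y4 >= 0

Solving the primal: x* = (0, 10).
  primal value c^T x* = 10.
Solving the dual: y* = (0, 0, 0, 1).
  dual value b^T y* = 10.
Strong duality: c^T x* = b^T y*. Confirmed.

10


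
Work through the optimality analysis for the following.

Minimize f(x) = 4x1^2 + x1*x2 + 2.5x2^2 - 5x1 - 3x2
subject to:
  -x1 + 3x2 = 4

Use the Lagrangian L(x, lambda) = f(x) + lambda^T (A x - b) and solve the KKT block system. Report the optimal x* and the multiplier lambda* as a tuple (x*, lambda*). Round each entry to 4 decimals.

Form the Lagrangian:
  L(x, lambda) = (1/2) x^T Q x + c^T x + lambda^T (A x - b)
Stationarity (grad_x L = 0): Q x + c + A^T lambda = 0.
Primal feasibility: A x = b.

This gives the KKT block system:
  [ Q   A^T ] [ x     ]   [-c ]
  [ A    0  ] [ lambda ] = [ b ]

Solving the linear system:
  x*      = (0.2651, 1.4217)
  lambda* = (-1.4578)
  f(x*)   = 0.1205

x* = (0.2651, 1.4217), lambda* = (-1.4578)


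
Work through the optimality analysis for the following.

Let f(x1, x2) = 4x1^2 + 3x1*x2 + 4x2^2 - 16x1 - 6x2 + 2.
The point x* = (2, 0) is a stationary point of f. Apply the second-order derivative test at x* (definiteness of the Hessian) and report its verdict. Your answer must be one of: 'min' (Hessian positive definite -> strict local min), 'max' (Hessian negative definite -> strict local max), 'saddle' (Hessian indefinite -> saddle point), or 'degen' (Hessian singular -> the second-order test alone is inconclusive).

Compute the Hessian H = grad^2 f:
  H = [[8, 3], [3, 8]]
Verify stationarity: grad f(x*) = H x* + g = (0, 0).
Eigenvalues of H: 5, 11.
Both eigenvalues > 0, so H is positive definite -> x* is a strict local min.

min


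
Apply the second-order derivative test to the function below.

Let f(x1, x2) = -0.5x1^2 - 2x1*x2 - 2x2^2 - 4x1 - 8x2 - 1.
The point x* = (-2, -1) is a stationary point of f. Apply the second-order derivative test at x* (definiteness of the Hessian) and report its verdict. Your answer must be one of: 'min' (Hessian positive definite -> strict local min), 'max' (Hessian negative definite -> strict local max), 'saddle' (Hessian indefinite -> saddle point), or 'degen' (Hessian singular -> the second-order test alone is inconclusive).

Compute the Hessian H = grad^2 f:
  H = [[-1, -2], [-2, -4]]
Verify stationarity: grad f(x*) = H x* + g = (0, 0).
Eigenvalues of H: -5, 0.
H has a zero eigenvalue (singular; negative semidefinite but not definite), so H is neither positive definite, negative definite, nor indefinite. The second-order test alone is inconclusive -> degen.
(Indeed, f is constant along the null direction of H through x*, so x* is not a strict local extremum.)

degen


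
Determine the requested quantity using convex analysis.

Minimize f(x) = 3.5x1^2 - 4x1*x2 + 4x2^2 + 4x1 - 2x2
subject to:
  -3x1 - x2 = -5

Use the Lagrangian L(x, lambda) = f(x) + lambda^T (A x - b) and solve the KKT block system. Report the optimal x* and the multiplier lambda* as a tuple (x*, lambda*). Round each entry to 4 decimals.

Form the Lagrangian:
  L(x, lambda) = (1/2) x^T Q x + c^T x + lambda^T (A x - b)
Stationarity (grad_x L = 0): Q x + c + A^T lambda = 0.
Primal feasibility: A x = b.

This gives the KKT block system:
  [ Q   A^T ] [ x     ]   [-c ]
  [ A    0  ] [ lambda ] = [ b ]

Solving the linear system:
  x*      = (1.2621, 1.2136)
  lambda* = (2.6602)
  f(x*)   = 7.9612

x* = (1.2621, 1.2136), lambda* = (2.6602)


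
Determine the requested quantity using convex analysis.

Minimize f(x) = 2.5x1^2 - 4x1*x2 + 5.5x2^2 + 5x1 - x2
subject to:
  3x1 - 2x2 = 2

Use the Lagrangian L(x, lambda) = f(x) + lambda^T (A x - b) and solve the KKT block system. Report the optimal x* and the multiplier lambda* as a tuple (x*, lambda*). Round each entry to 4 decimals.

Form the Lagrangian:
  L(x, lambda) = (1/2) x^T Q x + c^T x + lambda^T (A x - b)
Stationarity (grad_x L = 0): Q x + c + A^T lambda = 0.
Primal feasibility: A x = b.

This gives the KKT block system:
  [ Q   A^T ] [ x     ]   [-c ]
  [ A    0  ] [ lambda ] = [ b ]

Solving the linear system:
  x*      = (0.507, -0.2394)
  lambda* = (-2.831)
  f(x*)   = 4.2183

x* = (0.507, -0.2394), lambda* = (-2.831)


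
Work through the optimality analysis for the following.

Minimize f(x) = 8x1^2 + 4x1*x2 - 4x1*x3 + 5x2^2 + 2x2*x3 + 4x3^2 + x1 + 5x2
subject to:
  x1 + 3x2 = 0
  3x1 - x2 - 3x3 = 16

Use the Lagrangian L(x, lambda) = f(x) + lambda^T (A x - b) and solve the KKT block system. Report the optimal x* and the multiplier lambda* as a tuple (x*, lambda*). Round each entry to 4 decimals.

Form the Lagrangian:
  L(x, lambda) = (1/2) x^T Q x + c^T x + lambda^T (A x - b)
Stationarity (grad_x L = 0): Q x + c + A^T lambda = 0.
Primal feasibility: A x = b.

This gives the KKT block system:
  [ Q   A^T ] [ x     ]   [-c ]
  [ A    0  ] [ lambda ] = [ b ]

Solving the linear system:
  x*      = (1.6619, -0.554, -3.4867)
  lambda* = (-3.6726, -11.8832)
  f(x*)   = 94.5115

x* = (1.6619, -0.554, -3.4867), lambda* = (-3.6726, -11.8832)


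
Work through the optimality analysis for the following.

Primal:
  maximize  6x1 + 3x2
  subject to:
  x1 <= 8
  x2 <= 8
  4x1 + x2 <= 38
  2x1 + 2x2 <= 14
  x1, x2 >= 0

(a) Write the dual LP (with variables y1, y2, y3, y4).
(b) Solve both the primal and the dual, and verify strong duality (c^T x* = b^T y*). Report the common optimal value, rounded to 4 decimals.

The standard primal-dual pair for 'max c^T x s.t. A x <= b, x >= 0' is:
  Dual:  min b^T y  s.t.  A^T y >= c,  y >= 0.

So the dual LP is:
  minimize  8y1 + 8y2 + 38y3 + 14y4
  subject to:
    y1 + 4y3 + 2y4 >= 6
    y2 + y3 + 2y4 >= 3
    y1, y2, y3, y4 >= 0

Solving the primal: x* = (7, 0).
  primal value c^T x* = 42.
Solving the dual: y* = (0, 0, 0, 3).
  dual value b^T y* = 42.
Strong duality: c^T x* = b^T y*. Confirmed.

42


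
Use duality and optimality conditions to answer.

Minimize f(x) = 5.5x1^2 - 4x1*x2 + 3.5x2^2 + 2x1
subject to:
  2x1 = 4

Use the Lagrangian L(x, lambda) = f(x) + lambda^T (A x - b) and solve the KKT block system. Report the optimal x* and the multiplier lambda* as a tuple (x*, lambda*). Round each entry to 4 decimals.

Form the Lagrangian:
  L(x, lambda) = (1/2) x^T Q x + c^T x + lambda^T (A x - b)
Stationarity (grad_x L = 0): Q x + c + A^T lambda = 0.
Primal feasibility: A x = b.

This gives the KKT block system:
  [ Q   A^T ] [ x     ]   [-c ]
  [ A    0  ] [ lambda ] = [ b ]

Solving the linear system:
  x*      = (2, 1.1429)
  lambda* = (-9.7143)
  f(x*)   = 21.4286

x* = (2, 1.1429), lambda* = (-9.7143)


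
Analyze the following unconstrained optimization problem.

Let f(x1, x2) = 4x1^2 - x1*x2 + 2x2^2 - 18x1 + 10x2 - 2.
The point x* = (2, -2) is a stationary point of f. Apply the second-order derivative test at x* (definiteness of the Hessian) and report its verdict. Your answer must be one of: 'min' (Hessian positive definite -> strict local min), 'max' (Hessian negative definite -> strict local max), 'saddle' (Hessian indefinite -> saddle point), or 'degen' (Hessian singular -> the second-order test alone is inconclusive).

Compute the Hessian H = grad^2 f:
  H = [[8, -1], [-1, 4]]
Verify stationarity: grad f(x*) = H x* + g = (0, 0).
Eigenvalues of H: 3.7639, 8.2361.
Both eigenvalues > 0, so H is positive definite -> x* is a strict local min.

min


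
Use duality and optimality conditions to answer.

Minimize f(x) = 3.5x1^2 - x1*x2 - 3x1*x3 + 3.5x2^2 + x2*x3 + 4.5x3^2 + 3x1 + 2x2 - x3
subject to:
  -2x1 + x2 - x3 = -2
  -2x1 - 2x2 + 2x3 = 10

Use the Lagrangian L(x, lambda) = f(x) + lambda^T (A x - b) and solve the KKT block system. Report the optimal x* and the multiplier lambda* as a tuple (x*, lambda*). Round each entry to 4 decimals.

Form the Lagrangian:
  L(x, lambda) = (1/2) x^T Q x + c^T x + lambda^T (A x - b)
Stationarity (grad_x L = 0): Q x + c + A^T lambda = 0.
Primal feasibility: A x = b.

This gives the KKT block system:
  [ Q   A^T ] [ x     ]   [-c ]
  [ A    0  ] [ lambda ] = [ b ]

Solving the linear system:
  x*      = (-1, -2.5, 1.5)
  lambda* = (2.3333, -5.3333)
  f(x*)   = 24.25

x* = (-1, -2.5, 1.5), lambda* = (2.3333, -5.3333)


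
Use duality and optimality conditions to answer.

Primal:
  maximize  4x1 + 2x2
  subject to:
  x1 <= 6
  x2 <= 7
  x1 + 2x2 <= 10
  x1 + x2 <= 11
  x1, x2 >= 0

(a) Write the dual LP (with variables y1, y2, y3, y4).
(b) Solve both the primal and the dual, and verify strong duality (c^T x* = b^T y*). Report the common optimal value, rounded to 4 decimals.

The standard primal-dual pair for 'max c^T x s.t. A x <= b, x >= 0' is:
  Dual:  min b^T y  s.t.  A^T y >= c,  y >= 0.

So the dual LP is:
  minimize  6y1 + 7y2 + 10y3 + 11y4
  subject to:
    y1 + y3 + y4 >= 4
    y2 + 2y3 + y4 >= 2
    y1, y2, y3, y4 >= 0

Solving the primal: x* = (6, 2).
  primal value c^T x* = 28.
Solving the dual: y* = (3, 0, 1, 0).
  dual value b^T y* = 28.
Strong duality: c^T x* = b^T y*. Confirmed.

28


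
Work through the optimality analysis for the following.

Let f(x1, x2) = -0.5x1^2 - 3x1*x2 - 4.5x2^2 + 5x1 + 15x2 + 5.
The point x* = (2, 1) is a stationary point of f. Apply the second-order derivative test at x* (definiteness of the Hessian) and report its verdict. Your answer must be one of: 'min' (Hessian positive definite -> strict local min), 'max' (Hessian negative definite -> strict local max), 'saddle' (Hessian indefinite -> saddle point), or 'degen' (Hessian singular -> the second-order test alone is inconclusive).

Compute the Hessian H = grad^2 f:
  H = [[-1, -3], [-3, -9]]
Verify stationarity: grad f(x*) = H x* + g = (0, 0).
Eigenvalues of H: -10, 0.
H has a zero eigenvalue (singular; negative semidefinite but not definite), so H is neither positive definite, negative definite, nor indefinite. The second-order test alone is inconclusive -> degen.
(Indeed, f is constant along the null direction of H through x*, so x* is not a strict local extremum.)

degen


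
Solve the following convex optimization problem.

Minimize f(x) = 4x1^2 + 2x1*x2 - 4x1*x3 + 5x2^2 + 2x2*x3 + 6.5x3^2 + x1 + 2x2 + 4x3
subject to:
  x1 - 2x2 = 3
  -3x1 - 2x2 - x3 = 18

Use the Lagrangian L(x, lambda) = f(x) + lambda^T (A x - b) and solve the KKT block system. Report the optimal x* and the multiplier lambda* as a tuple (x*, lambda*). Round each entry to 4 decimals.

Form the Lagrangian:
  L(x, lambda) = (1/2) x^T Q x + c^T x + lambda^T (A x - b)
Stationarity (grad_x L = 0): Q x + c + A^T lambda = 0.
Primal feasibility: A x = b.

This gives the KKT block system:
  [ Q   A^T ] [ x     ]   [-c ]
  [ A    0  ] [ lambda ] = [ b ]

Solving the linear system:
  x*      = (-3.3231, -3.1616, -1.7076)
  lambda* = (-8.6094, -11.229)
  f(x*)   = 105.7372

x* = (-3.3231, -3.1616, -1.7076), lambda* = (-8.6094, -11.229)


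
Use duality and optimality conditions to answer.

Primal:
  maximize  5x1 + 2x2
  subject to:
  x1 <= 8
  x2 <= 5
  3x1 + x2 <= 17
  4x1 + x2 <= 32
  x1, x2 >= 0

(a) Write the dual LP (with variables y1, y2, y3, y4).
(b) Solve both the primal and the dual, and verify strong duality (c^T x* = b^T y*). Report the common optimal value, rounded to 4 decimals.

The standard primal-dual pair for 'max c^T x s.t. A x <= b, x >= 0' is:
  Dual:  min b^T y  s.t.  A^T y >= c,  y >= 0.

So the dual LP is:
  minimize  8y1 + 5y2 + 17y3 + 32y4
  subject to:
    y1 + 3y3 + 4y4 >= 5
    y2 + y3 + y4 >= 2
    y1, y2, y3, y4 >= 0

Solving the primal: x* = (4, 5).
  primal value c^T x* = 30.
Solving the dual: y* = (0, 0.3333, 1.6667, 0).
  dual value b^T y* = 30.
Strong duality: c^T x* = b^T y*. Confirmed.

30


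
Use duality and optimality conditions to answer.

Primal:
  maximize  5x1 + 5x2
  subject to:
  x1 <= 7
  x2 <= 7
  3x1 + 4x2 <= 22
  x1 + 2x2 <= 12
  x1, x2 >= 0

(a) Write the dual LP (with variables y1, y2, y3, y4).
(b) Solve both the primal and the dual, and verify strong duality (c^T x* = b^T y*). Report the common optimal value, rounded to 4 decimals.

The standard primal-dual pair for 'max c^T x s.t. A x <= b, x >= 0' is:
  Dual:  min b^T y  s.t.  A^T y >= c,  y >= 0.

So the dual LP is:
  minimize  7y1 + 7y2 + 22y3 + 12y4
  subject to:
    y1 + 3y3 + y4 >= 5
    y2 + 4y3 + 2y4 >= 5
    y1, y2, y3, y4 >= 0

Solving the primal: x* = (7, 0.25).
  primal value c^T x* = 36.25.
Solving the dual: y* = (1.25, 0, 1.25, 0).
  dual value b^T y* = 36.25.
Strong duality: c^T x* = b^T y*. Confirmed.

36.25


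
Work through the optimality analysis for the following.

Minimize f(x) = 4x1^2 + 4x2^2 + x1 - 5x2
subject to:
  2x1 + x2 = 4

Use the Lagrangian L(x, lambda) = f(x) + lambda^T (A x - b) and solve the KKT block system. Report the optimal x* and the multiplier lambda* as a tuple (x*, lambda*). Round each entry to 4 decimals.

Form the Lagrangian:
  L(x, lambda) = (1/2) x^T Q x + c^T x + lambda^T (A x - b)
Stationarity (grad_x L = 0): Q x + c + A^T lambda = 0.
Primal feasibility: A x = b.

This gives the KKT block system:
  [ Q   A^T ] [ x     ]   [-c ]
  [ A    0  ] [ lambda ] = [ b ]

Solving the linear system:
  x*      = (1.325, 1.35)
  lambda* = (-5.8)
  f(x*)   = 8.8875

x* = (1.325, 1.35), lambda* = (-5.8)


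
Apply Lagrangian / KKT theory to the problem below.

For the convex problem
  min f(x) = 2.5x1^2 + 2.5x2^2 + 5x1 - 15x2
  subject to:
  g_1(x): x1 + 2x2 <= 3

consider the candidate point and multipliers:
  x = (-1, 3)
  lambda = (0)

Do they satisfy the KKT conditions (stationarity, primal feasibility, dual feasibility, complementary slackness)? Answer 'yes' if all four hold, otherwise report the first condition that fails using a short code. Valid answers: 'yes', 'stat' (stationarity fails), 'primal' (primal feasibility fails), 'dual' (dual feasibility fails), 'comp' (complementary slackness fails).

Gradient of f: grad f(x) = Q x + c = (0, 0)
Constraint values g_i(x) = a_i^T x - b_i:
  g_1((-1, 3)) = 2
Stationarity residual: grad f(x) + sum_i lambda_i a_i = (0, 0)
  -> stationarity OK
Primal feasibility (all g_i <= 0): FAILS
Dual feasibility (all lambda_i >= 0): OK
Complementary slackness (lambda_i * g_i(x) = 0 for all i): OK

Verdict: the first failing condition is primal_feasibility -> primal.

primal


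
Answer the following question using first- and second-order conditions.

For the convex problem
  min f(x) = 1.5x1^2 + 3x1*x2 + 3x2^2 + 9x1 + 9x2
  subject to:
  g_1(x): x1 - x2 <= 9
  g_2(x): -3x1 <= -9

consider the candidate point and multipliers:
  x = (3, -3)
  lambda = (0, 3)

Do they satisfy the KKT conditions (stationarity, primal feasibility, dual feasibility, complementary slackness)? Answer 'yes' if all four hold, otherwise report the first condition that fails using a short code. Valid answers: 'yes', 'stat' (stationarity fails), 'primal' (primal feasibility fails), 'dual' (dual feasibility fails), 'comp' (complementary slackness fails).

Gradient of f: grad f(x) = Q x + c = (9, 0)
Constraint values g_i(x) = a_i^T x - b_i:
  g_1((3, -3)) = -3
  g_2((3, -3)) = 0
Stationarity residual: grad f(x) + sum_i lambda_i a_i = (0, 0)
  -> stationarity OK
Primal feasibility (all g_i <= 0): OK
Dual feasibility (all lambda_i >= 0): OK
Complementary slackness (lambda_i * g_i(x) = 0 for all i): OK

Verdict: yes, KKT holds.

yes


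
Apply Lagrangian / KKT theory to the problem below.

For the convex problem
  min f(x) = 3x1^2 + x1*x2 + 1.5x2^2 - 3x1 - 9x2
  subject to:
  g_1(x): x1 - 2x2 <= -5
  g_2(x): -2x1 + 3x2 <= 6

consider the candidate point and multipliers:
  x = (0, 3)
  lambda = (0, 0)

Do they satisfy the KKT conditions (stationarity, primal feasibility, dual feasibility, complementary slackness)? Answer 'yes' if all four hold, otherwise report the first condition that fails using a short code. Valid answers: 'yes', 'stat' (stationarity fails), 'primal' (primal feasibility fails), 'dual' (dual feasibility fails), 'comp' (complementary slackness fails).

Gradient of f: grad f(x) = Q x + c = (0, 0)
Constraint values g_i(x) = a_i^T x - b_i:
  g_1((0, 3)) = -1
  g_2((0, 3)) = 3
Stationarity residual: grad f(x) + sum_i lambda_i a_i = (0, 0)
  -> stationarity OK
Primal feasibility (all g_i <= 0): FAILS
Dual feasibility (all lambda_i >= 0): OK
Complementary slackness (lambda_i * g_i(x) = 0 for all i): OK

Verdict: the first failing condition is primal_feasibility -> primal.

primal


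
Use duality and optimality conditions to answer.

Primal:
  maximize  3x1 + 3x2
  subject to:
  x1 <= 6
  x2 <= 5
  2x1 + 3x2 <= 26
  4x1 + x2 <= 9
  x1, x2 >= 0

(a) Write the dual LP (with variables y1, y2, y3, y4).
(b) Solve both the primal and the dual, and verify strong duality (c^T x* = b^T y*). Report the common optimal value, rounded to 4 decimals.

The standard primal-dual pair for 'max c^T x s.t. A x <= b, x >= 0' is:
  Dual:  min b^T y  s.t.  A^T y >= c,  y >= 0.

So the dual LP is:
  minimize  6y1 + 5y2 + 26y3 + 9y4
  subject to:
    y1 + 2y3 + 4y4 >= 3
    y2 + 3y3 + y4 >= 3
    y1, y2, y3, y4 >= 0

Solving the primal: x* = (1, 5).
  primal value c^T x* = 18.
Solving the dual: y* = (0, 2.25, 0, 0.75).
  dual value b^T y* = 18.
Strong duality: c^T x* = b^T y*. Confirmed.

18


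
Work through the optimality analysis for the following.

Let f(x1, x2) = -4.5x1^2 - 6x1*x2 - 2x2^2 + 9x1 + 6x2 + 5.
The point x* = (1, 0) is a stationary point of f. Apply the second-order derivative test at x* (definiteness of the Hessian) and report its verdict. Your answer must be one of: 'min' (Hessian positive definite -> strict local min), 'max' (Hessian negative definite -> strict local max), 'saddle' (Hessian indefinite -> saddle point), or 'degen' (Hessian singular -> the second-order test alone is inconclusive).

Compute the Hessian H = grad^2 f:
  H = [[-9, -6], [-6, -4]]
Verify stationarity: grad f(x*) = H x* + g = (0, 0).
Eigenvalues of H: -13, 0.
H has a zero eigenvalue (singular; negative semidefinite but not definite), so H is neither positive definite, negative definite, nor indefinite. The second-order test alone is inconclusive -> degen.
(Indeed, f is constant along the null direction of H through x*, so x* is not a strict local extremum.)

degen


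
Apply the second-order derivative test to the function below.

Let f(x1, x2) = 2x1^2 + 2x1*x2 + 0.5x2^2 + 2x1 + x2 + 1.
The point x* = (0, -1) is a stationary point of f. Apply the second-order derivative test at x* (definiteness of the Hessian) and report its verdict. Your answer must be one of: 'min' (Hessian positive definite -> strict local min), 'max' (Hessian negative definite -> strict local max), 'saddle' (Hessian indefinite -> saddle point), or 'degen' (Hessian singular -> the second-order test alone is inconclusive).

Compute the Hessian H = grad^2 f:
  H = [[4, 2], [2, 1]]
Verify stationarity: grad f(x*) = H x* + g = (0, 0).
Eigenvalues of H: 0, 5.
H has a zero eigenvalue (singular; positive semidefinite but not definite), so H is neither positive definite, negative definite, nor indefinite. The second-order test alone is inconclusive -> degen.
(Indeed, f is constant along the null direction of H through x*, so x* is not a strict local extremum.)

degen
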